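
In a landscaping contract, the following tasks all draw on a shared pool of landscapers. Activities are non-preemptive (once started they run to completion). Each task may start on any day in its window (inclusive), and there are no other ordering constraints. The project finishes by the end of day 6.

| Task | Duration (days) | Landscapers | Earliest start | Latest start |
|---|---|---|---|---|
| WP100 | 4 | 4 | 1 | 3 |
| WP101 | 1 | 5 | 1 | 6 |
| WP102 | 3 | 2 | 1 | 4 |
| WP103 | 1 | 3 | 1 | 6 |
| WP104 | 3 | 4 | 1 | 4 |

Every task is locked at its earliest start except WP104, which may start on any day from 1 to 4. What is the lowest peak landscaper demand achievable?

WP104@1: d1:18  d2:10  d3:10  d4:4  d5:0  d6:0 → peak 18
WP104@2: d1:14  d2:10  d3:10  d4:8  d5:0  d6:0 → peak 14
WP104@3: d1:14  d2:6  d3:10  d4:8  d5:4  d6:0 → peak 14
WP104@4: d1:14  d2:6  d3:6  d4:8  d5:4  d6:4 → peak 14
Best is WP104@2, peak 14.

14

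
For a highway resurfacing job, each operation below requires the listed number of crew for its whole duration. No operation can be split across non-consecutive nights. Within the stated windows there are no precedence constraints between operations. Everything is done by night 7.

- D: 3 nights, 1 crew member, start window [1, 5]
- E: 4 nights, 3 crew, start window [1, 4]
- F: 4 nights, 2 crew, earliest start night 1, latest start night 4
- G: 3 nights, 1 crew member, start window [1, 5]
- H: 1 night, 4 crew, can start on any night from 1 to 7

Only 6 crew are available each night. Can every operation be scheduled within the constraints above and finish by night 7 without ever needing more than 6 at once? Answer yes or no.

Schedule D@1, E@1, F@1, G@4, H@5: n1:6  n2:6  n3:6  n4:6  n5:5  n6:1  n7:0 — peak 6 ≤ 6.

yes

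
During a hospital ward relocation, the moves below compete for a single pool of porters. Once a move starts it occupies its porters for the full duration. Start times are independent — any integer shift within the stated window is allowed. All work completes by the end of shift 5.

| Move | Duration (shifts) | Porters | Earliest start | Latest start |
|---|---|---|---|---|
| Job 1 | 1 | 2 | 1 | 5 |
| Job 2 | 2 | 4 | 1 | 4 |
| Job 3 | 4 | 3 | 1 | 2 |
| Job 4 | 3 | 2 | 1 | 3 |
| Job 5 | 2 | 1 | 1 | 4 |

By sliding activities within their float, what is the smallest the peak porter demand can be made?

7

Early-start (Job 1@1, Job 2@1, Job 3@1, Job 4@1, Job 5@1) gives peak 12: s1:12  s2:10  s3:5  s4:3  s5:0.
Shift Job 3→2, Job 4→3, Job 5→3.
Schedule Job 1@1, Job 2@1, Job 3@2, Job 4@3, Job 5@3: s1:6  s2:7  s3:6  s4:6  s5:5 — peak 7.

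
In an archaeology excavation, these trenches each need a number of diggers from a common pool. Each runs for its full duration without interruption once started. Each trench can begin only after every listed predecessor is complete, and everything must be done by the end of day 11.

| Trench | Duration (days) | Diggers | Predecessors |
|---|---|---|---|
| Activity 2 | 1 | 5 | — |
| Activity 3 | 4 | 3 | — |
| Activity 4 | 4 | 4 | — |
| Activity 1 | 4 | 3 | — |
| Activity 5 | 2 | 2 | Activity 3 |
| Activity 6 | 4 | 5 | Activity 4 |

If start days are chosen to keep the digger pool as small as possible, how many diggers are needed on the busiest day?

Early-start (Activity 2@1, Activity 3@1, Activity 4@1, Activity 1@1, Activity 5@5, Activity 6@5) gives peak 15: d1:15  d2:10  d3:10  d4:10  d5:7  d6:7  d7:5  d8:5  d9:0  d10:0  d11:0.
Shift Activity 4→2, Activity 1→5, Activity 5→6, Activity 6→8.
Schedule Activity 2@1, Activity 3@1, Activity 4@2, Activity 1@5, Activity 5@6, Activity 6@8: d1:8  d2:7  d3:7  d4:7  d5:7  d6:5  d7:5  d8:8  d9:5  d10:5  d11:5 — peak 8.

8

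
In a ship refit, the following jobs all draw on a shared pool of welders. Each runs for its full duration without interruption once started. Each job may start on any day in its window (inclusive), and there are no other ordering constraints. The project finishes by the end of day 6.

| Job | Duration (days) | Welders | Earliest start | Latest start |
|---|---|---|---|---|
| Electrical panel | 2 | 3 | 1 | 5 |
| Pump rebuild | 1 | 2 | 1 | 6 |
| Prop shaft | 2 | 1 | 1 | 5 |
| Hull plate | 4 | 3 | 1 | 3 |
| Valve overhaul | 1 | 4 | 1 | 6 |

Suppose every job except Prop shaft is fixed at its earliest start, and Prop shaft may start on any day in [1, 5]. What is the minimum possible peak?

Prop shaft@1: d1:13  d2:7  d3:3  d4:3  d5:0  d6:0 → peak 13
Prop shaft@2: d1:12  d2:7  d3:4  d4:3  d5:0  d6:0 → peak 12
Prop shaft@3: d1:12  d2:6  d3:4  d4:4  d5:0  d6:0 → peak 12
Prop shaft@4: d1:12  d2:6  d3:3  d4:4  d5:1  d6:0 → peak 12
Prop shaft@5: d1:12  d2:6  d3:3  d4:3  d5:1  d6:1 → peak 12
Best is Prop shaft@2, peak 12.

12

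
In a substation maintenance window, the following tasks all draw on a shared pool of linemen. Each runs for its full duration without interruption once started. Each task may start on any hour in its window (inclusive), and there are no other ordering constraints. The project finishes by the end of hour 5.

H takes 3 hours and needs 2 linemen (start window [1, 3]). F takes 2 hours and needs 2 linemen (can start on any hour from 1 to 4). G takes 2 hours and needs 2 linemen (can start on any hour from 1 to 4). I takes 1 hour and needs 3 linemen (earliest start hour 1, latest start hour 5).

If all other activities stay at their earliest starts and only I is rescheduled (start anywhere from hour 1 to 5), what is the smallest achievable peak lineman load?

I@1: h1:9  h2:6  h3:2  h4:0  h5:0 → peak 9
I@2: h1:6  h2:9  h3:2  h4:0  h5:0 → peak 9
I@3: h1:6  h2:6  h3:5  h4:0  h5:0 → peak 6
I@4: h1:6  h2:6  h3:2  h4:3  h5:0 → peak 6
I@5: h1:6  h2:6  h3:2  h4:0  h5:3 → peak 6
Best is I@3, peak 6.

6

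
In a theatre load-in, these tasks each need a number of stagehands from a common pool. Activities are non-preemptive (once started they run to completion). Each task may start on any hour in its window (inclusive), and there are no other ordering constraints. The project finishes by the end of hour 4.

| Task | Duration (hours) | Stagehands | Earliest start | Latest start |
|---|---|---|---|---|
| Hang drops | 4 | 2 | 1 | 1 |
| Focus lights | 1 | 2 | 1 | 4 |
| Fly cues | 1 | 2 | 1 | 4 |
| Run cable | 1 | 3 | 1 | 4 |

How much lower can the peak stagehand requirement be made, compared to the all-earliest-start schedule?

4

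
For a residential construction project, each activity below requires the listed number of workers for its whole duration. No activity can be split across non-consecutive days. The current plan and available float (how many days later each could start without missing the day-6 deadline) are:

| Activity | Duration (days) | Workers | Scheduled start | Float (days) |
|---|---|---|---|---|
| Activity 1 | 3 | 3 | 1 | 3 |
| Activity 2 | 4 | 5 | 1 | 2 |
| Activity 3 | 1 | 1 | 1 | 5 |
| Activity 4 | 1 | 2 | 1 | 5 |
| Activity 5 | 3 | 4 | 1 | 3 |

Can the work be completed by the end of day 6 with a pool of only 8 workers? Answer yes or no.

The minimum achievable peak is 9; 8 < 9, so no feasible schedule stays within the cap.

no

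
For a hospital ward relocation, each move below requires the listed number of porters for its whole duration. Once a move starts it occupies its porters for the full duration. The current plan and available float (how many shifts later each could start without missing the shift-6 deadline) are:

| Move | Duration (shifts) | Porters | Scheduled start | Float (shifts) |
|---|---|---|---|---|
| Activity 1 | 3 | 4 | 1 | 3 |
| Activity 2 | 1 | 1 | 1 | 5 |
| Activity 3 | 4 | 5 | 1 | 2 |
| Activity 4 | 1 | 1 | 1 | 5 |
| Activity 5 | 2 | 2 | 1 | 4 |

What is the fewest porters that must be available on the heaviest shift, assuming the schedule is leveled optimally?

Early-start (Activity 1@1, Activity 2@1, Activity 3@1, Activity 4@1, Activity 5@1) gives peak 13: s1:13  s2:11  s3:9  s4:5  s5:0  s6:0.
Shift Activity 3→2, Activity 5→4.
Schedule Activity 1@1, Activity 2@1, Activity 3@2, Activity 4@1, Activity 5@4: s1:6  s2:9  s3:9  s4:7  s5:7  s6:0 — peak 9.

9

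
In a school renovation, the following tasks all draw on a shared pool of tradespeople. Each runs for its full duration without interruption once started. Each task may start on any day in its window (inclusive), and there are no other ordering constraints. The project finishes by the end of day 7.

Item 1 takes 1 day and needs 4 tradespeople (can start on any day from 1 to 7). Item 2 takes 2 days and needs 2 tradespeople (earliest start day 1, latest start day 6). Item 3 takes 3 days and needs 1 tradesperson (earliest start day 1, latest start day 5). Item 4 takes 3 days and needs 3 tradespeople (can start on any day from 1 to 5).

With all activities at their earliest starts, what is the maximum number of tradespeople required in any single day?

10

Early-start schedule: Item 1@1, Item 2@1, Item 3@1, Item 4@1.
Load per day: day 1: 10, day 2: 6, day 3: 4, day 4: 0, day 5: 0, day 6: 0, day 7: 0.
Peak is 10.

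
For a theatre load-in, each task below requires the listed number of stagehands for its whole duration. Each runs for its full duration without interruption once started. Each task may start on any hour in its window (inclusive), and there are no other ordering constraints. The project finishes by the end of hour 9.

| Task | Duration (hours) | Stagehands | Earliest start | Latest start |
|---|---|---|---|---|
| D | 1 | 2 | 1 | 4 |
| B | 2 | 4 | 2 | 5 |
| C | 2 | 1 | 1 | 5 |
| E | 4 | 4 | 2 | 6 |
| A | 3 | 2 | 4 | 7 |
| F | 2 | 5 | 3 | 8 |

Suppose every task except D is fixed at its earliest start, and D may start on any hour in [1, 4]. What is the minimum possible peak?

13

D@1: h1:3  h2:9  h3:13  h4:11  h5:6  h6:2  h7:0  h8:0  h9:0 → peak 13
D@2: h1:1  h2:11  h3:13  h4:11  h5:6  h6:2  h7:0  h8:0  h9:0 → peak 13
D@3: h1:1  h2:9  h3:15  h4:11  h5:6  h6:2  h7:0  h8:0  h9:0 → peak 15
D@4: h1:1  h2:9  h3:13  h4:13  h5:6  h6:2  h7:0  h8:0  h9:0 → peak 13
Best is D@1, peak 13.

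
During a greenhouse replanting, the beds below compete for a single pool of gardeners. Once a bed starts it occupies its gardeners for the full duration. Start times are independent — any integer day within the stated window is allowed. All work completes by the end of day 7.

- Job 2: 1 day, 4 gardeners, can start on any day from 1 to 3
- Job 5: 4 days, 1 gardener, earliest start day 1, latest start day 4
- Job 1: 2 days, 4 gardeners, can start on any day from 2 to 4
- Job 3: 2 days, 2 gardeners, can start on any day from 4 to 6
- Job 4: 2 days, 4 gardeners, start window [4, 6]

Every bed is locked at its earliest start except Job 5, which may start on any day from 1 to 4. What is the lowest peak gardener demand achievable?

7

Job 5@1: d1:5  d2:5  d3:5  d4:7  d5:6  d6:0  d7:0 → peak 7
Job 5@2: d1:4  d2:5  d3:5  d4:7  d5:7  d6:0  d7:0 → peak 7
Job 5@3: d1:4  d2:4  d3:5  d4:7  d5:7  d6:1  d7:0 → peak 7
Job 5@4: d1:4  d2:4  d3:4  d4:7  d5:7  d6:1  d7:1 → peak 7
Best is Job 5@1, peak 7.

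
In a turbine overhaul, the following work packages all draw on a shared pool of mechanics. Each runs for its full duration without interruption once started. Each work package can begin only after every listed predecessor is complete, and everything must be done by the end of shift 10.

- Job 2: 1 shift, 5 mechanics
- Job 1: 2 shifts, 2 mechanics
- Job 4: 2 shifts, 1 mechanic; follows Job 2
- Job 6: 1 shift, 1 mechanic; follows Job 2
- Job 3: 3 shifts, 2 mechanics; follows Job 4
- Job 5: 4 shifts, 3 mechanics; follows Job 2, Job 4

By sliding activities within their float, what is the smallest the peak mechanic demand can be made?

Early-start (Job 2@1, Job 1@1, Job 4@2, Job 6@2, Job 3@4, Job 5@4) gives peak 7: s1:7  s2:4  s3:1  s4:5  s5:5  s6:5  s7:3  s8:0  s9:0  s10:0.
Shift Job 1→2.
Schedule Job 2@1, Job 1@2, Job 4@2, Job 6@2, Job 3@4, Job 5@4: s1:5  s2:4  s3:3  s4:5  s5:5  s6:5  s7:3  s8:0  s9:0  s10:0 — peak 5.

5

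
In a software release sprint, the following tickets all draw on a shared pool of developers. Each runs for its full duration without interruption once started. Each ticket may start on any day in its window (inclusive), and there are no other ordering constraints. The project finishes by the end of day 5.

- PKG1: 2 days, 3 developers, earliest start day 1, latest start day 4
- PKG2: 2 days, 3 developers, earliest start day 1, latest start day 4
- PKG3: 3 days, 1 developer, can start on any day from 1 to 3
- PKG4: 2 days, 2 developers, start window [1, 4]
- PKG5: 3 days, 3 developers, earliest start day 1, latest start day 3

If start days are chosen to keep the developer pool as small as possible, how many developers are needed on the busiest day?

Early-start (PKG1@1, PKG2@1, PKG3@1, PKG4@1, PKG5@1) gives peak 12: d1:12  d2:12  d3:4  d4:0  d5:0.
Shift PKG3→3, PKG4→3, PKG5→3.
Schedule PKG1@1, PKG2@1, PKG3@3, PKG4@3, PKG5@3: d1:6  d2:6  d3:6  d4:6  d5:4 — peak 6.
Total developer-days = 28 over 5 days ⇒ peak ≥ ⌈28/5⌉ = 6, so 6 is optimal.

6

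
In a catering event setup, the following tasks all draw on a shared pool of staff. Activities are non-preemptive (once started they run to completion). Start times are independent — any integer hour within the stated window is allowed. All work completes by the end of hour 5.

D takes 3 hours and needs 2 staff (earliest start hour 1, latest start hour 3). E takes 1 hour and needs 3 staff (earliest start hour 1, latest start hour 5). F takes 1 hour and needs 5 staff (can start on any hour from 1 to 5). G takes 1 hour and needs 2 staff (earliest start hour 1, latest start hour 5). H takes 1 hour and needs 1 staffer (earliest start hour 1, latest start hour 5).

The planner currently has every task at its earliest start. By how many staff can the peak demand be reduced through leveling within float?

8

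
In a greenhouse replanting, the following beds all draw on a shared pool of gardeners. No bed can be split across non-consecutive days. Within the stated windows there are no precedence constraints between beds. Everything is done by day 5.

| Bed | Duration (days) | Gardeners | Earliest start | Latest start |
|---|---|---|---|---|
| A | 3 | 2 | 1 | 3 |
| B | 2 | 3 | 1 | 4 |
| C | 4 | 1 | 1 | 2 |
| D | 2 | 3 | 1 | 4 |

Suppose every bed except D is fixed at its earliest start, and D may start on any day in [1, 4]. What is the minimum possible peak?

D@1: d1:9  d2:9  d3:3  d4:1  d5:0 → peak 9
D@2: d1:6  d2:9  d3:6  d4:1  d5:0 → peak 9
D@3: d1:6  d2:6  d3:6  d4:4  d5:0 → peak 6
D@4: d1:6  d2:6  d3:3  d4:4  d5:3 → peak 6
Best is D@3, peak 6.

6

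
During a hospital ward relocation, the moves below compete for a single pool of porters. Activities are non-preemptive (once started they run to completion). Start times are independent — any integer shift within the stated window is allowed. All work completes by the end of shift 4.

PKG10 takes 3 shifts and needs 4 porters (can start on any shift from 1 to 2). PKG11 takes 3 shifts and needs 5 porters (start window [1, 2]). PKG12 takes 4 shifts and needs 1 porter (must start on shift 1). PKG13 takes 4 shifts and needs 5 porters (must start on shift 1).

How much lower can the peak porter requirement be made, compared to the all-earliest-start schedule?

0

Early-start peak: s1:15  s2:15  s3:15  s4:6 ⇒ 15.
Leveled (PKG10@1, PKG11@1, PKG12@1, PKG13@1): s1:15  s2:15  s3:15  s4:6 ⇒ 15.
Reduction 15 − 15 = 0.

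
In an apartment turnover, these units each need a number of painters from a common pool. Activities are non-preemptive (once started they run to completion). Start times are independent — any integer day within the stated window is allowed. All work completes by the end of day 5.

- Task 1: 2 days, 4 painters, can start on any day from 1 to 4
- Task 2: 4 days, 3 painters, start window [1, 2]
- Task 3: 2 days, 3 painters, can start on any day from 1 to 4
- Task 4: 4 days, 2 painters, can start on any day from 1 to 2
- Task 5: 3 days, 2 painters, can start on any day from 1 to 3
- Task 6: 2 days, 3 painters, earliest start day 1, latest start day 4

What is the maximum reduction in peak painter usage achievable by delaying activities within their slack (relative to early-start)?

6

Early-start peak: d1:17  d2:17  d3:7  d4:5  d5:0 ⇒ 17.
Leveled (Task 1@1, Task 2@1, Task 3@3, Task 4@1, Task 5@1, Task 6@4): d1:11  d2:11  d3:10  d4:11  d5:3 ⇒ 11.
Reduction 17 − 11 = 6.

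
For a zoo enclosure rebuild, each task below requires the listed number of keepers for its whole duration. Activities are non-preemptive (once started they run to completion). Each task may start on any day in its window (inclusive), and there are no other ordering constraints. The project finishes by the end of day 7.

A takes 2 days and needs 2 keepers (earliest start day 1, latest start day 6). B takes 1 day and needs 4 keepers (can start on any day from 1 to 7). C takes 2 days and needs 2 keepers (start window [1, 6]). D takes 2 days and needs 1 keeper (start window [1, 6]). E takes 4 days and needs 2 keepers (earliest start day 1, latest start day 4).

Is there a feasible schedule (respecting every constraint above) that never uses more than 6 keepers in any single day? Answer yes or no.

Schedule A@1, B@3, C@1, D@4, E@4: d1:4  d2:4  d3:4  d4:3  d5:3  d6:2  d7:2 — peak 4 ≤ 6.

yes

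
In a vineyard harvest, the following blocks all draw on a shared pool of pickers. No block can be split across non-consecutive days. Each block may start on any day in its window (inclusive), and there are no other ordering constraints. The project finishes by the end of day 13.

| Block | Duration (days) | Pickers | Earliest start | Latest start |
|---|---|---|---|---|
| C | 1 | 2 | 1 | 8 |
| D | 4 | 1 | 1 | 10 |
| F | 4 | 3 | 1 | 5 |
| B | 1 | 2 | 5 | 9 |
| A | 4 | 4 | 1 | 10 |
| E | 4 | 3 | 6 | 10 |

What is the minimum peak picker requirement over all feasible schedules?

Early-start (C@1, D@1, F@1, B@5, A@1, E@6) gives peak 10: d1:10  d2:8  d3:8  d4:8  d5:2  d6:3  d7:3  d8:3  d9:3  d10:0  d11:0  d12:0  d13:0.
Shift C→5, A→6, E→10.
Schedule C@5, D@1, F@1, B@5, A@6, E@10: d1:4  d2:4  d3:4  d4:4  d5:4  d6:4  d7:4  d8:4  d9:4  d10:3  d11:3  d12:3  d13:3 — peak 4.
Total picker-days = 48 over 13 days ⇒ peak ≥ ⌈48/13⌉ = 4, so 4 is optimal.

4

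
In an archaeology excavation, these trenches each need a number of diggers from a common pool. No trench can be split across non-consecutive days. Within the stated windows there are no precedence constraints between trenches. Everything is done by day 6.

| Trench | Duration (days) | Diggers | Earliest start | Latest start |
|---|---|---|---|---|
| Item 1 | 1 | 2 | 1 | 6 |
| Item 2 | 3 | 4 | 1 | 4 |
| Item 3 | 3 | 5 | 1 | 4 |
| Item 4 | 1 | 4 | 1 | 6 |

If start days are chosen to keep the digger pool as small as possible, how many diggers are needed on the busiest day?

8

Early-start (Item 1@1, Item 2@1, Item 3@1, Item 4@1) gives peak 15: d1:15  d2:9  d3:9  d4:0  d5:0  d6:0.
Shift Item 3→4, Item 4→2.
Schedule Item 1@1, Item 2@1, Item 3@4, Item 4@2: d1:6  d2:8  d3:4  d4:5  d5:5  d6:5 — peak 8.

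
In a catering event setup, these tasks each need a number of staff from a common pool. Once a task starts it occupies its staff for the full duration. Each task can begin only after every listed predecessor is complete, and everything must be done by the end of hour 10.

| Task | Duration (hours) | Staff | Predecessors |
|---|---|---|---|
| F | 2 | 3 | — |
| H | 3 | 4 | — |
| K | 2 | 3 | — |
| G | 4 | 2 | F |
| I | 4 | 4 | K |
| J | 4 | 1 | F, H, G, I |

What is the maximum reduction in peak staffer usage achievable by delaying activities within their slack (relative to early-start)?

0

Early-start peak: h1:10  h2:10  h3:10  h4:6  h5:6  h6:6  h7:1  h8:1  h9:1  h10:1 ⇒ 10.
Leveled (F@1, H@1, K@1, G@3, I@3, J@7): h1:10  h2:10  h3:10  h4:6  h5:6  h6:6  h7:1  h8:1  h9:1  h10:1 ⇒ 10.
Reduction 10 − 10 = 0.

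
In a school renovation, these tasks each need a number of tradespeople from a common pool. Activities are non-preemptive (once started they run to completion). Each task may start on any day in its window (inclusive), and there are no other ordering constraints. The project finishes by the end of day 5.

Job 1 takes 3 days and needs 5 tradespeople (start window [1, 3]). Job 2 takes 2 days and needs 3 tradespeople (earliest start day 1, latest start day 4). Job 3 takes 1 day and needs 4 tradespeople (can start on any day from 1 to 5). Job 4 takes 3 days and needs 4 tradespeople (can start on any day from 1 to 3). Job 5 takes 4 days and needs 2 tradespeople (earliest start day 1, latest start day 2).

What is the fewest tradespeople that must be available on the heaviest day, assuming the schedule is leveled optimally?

11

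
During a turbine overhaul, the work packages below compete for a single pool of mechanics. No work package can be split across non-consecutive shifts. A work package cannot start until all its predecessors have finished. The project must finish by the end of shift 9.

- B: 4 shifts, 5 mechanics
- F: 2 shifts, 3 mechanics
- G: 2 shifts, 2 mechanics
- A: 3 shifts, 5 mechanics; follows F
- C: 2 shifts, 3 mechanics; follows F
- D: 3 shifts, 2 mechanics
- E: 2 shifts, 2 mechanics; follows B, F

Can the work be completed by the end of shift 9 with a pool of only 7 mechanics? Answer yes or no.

no

The minimum achievable peak is 8; 7 < 8, so no feasible schedule stays within the cap.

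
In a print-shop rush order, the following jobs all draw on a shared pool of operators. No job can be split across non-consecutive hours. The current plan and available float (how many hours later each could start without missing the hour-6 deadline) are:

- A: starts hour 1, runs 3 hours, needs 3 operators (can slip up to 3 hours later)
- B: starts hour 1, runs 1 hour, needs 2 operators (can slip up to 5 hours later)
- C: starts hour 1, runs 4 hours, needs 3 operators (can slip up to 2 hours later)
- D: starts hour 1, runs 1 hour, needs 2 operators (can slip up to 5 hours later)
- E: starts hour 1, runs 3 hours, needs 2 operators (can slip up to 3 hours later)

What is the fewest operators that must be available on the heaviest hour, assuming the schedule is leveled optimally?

6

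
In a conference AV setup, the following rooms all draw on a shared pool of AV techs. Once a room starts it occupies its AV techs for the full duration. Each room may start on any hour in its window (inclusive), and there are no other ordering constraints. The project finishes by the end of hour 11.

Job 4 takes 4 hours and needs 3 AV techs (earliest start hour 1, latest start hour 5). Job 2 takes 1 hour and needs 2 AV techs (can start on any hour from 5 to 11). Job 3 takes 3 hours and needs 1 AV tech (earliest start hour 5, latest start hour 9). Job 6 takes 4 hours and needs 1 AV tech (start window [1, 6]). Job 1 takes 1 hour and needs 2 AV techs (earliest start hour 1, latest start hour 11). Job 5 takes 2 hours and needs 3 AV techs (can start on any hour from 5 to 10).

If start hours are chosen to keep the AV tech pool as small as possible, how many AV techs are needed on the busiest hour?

3

Early-start (Job 4@1, Job 2@5, Job 3@5, Job 6@1, Job 1@1, Job 5@5) gives peak 6: h1:6  h2:4  h3:4  h4:4  h5:6  h6:4  h7:1  h8:0  h9:0  h10:0  h11:0.
Shift Job 6→6, Job 1→8, Job 5→10.
Schedule Job 4@1, Job 2@5, Job 3@5, Job 6@6, Job 1@8, Job 5@10: h1:3  h2:3  h3:3  h4:3  h5:3  h6:2  h7:2  h8:3  h9:1  h10:3  h11:3 — peak 3.
Total AV tech-hours = 29 over 11 hours ⇒ peak ≥ ⌈29/11⌉ = 3, so 3 is optimal.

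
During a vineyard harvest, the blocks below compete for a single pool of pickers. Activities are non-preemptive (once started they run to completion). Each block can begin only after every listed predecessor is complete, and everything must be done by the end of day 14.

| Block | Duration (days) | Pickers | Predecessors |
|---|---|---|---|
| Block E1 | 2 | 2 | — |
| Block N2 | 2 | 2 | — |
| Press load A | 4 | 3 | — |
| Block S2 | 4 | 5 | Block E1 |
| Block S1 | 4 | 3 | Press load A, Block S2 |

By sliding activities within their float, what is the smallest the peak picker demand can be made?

Early-start (Block E1@1, Block N2@1, Press load A@1, Block S2@3, Block S1@7) gives peak 8: d1:7  d2:7  d3:8  d4:8  d5:5  d6:5  d7:3  d8:3  d9:3  d10:3  d11:0  d12:0  d13:0  d14:0.
Shift Press load A→3, Block S2→7, Block S1→11.
Schedule Block E1@1, Block N2@1, Press load A@3, Block S2@7, Block S1@11: d1:4  d2:4  d3:3  d4:3  d5:3  d6:3  d7:5  d8:5  d9:5  d10:5  d11:3  d12:3  d13:3  d14:3 — peak 5.

5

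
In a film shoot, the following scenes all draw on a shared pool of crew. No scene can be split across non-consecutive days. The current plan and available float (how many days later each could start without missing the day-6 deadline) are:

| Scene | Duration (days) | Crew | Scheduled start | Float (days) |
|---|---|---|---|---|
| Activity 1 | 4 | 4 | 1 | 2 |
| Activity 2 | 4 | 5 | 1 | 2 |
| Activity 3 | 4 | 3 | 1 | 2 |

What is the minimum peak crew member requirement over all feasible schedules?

Schedule Activity 1@1, Activity 2@1, Activity 3@1: d1:12  d2:12  d3:12  d4:12  d5:0  d6:0 — peak 12.

12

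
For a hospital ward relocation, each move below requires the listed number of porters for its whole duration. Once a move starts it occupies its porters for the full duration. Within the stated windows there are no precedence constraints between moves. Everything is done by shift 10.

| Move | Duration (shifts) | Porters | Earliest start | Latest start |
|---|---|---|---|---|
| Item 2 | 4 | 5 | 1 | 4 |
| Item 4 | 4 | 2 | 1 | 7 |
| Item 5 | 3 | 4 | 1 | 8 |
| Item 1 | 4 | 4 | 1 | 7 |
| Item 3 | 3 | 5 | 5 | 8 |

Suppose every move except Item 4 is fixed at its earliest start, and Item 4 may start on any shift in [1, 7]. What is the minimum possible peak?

13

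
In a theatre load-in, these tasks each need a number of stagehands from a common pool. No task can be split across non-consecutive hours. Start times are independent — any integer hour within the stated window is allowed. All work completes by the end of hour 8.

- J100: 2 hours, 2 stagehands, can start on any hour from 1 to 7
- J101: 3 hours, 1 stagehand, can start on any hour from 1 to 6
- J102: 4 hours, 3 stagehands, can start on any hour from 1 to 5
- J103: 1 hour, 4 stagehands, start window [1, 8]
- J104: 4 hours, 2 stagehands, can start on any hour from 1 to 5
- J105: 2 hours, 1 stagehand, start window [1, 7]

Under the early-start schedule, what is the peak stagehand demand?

13

Early-start schedule: J100@1, J101@1, J102@1, J103@1, J104@1, J105@1.
Load per hour: hour 1: 13, hour 2: 9, hour 3: 6, hour 4: 5, hour 5: 0, hour 6: 0, hour 7: 0, hour 8: 0.
Peak is 13.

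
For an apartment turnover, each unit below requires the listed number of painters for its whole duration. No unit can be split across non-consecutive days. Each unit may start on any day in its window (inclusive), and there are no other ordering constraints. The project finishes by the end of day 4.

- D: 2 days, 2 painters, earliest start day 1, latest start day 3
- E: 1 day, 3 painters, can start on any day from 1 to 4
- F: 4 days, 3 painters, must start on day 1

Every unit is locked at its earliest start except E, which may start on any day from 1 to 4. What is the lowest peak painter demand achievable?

E@1: d1:8  d2:5  d3:3  d4:3 → peak 8
E@2: d1:5  d2:8  d3:3  d4:3 → peak 8
E@3: d1:5  d2:5  d3:6  d4:3 → peak 6
E@4: d1:5  d2:5  d3:3  d4:6 → peak 6
Best is E@3, peak 6.

6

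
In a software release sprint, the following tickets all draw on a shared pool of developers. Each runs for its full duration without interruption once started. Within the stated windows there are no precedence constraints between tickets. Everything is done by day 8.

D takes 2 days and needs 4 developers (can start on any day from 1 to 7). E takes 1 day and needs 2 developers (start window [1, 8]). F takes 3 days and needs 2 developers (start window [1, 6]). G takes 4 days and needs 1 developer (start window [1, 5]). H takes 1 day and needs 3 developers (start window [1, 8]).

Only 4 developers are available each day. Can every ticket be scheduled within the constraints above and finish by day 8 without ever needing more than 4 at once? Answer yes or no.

Schedule D@1, E@3, F@3, G@4, H@6: d1:4  d2:4  d3:4  d4:3  d5:3  d6:4  d7:1  d8:0 — peak 4 ≤ 4.

yes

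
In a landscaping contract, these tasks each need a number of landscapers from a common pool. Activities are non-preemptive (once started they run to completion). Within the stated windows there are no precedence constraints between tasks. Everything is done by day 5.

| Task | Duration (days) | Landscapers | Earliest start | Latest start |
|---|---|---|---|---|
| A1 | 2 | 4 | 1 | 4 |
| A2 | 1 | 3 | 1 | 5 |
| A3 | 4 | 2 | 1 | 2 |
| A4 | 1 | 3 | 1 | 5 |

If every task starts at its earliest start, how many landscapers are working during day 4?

At early start, day 4 has: A3.
Demand: 2 = 2.

2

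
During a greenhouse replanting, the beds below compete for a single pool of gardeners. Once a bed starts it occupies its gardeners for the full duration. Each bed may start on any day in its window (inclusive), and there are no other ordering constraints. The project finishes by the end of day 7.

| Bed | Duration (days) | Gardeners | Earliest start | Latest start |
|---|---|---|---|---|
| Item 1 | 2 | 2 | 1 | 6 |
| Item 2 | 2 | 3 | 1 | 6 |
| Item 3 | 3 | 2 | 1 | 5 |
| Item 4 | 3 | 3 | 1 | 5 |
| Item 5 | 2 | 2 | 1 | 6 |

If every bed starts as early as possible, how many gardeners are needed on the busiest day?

Early-start schedule: Item 1@1, Item 2@1, Item 3@1, Item 4@1, Item 5@1.
Load per day: day 1: 12, day 2: 12, day 3: 5, day 4: 0, day 5: 0, day 6: 0, day 7: 0.
Peak is 12.

12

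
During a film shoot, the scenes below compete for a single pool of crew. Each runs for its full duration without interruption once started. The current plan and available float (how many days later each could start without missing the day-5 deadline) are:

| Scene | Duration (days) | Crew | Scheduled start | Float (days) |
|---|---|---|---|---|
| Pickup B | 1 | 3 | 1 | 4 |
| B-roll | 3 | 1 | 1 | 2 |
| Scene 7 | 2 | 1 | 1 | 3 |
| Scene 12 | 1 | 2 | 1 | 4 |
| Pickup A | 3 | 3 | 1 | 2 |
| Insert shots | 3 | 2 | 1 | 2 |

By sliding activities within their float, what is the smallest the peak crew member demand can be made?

6

Early-start (Pickup B@1, B-roll@1, Scene 7@1, Scene 12@1, Pickup A@1, Insert shots@1) gives peak 12: d1:12  d2:7  d3:6  d4:0  d5:0.
Shift Scene 12→2, Pickup A→3, Insert shots→2.
Schedule Pickup B@1, B-roll@1, Scene 7@1, Scene 12@2, Pickup A@3, Insert shots@2: d1:5  d2:6  d3:6  d4:5  d5:3 — peak 6.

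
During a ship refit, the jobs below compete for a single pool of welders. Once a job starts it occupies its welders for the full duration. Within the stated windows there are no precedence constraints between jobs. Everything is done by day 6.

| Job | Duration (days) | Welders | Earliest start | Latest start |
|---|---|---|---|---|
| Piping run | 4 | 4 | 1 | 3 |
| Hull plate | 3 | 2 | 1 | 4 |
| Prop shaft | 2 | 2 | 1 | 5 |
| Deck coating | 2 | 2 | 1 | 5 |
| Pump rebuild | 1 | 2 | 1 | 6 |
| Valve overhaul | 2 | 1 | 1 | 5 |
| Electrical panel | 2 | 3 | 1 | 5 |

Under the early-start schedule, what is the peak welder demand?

Early-start schedule: Piping run@1, Hull plate@1, Prop shaft@1, Deck coating@1, Pump rebuild@1, Valve overhaul@1, Electrical panel@1.
Load per day: day 1: 16, day 2: 14, day 3: 6, day 4: 4, day 5: 0, day 6: 0.
Peak is 16.

16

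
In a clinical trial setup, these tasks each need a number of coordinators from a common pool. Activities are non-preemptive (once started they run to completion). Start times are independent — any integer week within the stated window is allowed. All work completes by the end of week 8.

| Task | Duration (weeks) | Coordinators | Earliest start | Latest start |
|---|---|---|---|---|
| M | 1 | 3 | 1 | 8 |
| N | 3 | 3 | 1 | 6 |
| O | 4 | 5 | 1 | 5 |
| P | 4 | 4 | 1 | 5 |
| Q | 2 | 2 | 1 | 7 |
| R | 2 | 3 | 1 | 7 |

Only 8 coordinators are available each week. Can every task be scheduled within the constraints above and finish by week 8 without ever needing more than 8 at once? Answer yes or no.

Schedule M@1, N@2, O@1, P@5, Q@5, R@7: w1:8  w2:8  w3:8  w4:8  w5:6  w6:6  w7:7  w8:7 — peak 8 ≤ 8.

yes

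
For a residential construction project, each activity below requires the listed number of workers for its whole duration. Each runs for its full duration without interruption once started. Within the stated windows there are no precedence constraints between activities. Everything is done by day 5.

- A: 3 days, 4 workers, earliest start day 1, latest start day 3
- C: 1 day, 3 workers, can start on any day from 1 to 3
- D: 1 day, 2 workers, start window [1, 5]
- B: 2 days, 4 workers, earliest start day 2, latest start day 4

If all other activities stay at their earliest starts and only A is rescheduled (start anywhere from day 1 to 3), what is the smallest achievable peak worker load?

A@1: d1:9  d2:8  d3:8  d4:0  d5:0 → peak 9
A@2: d1:5  d2:8  d3:8  d4:4  d5:0 → peak 8
A@3: d1:5  d2:4  d3:8  d4:4  d5:4 → peak 8
Best is A@2, peak 8.

8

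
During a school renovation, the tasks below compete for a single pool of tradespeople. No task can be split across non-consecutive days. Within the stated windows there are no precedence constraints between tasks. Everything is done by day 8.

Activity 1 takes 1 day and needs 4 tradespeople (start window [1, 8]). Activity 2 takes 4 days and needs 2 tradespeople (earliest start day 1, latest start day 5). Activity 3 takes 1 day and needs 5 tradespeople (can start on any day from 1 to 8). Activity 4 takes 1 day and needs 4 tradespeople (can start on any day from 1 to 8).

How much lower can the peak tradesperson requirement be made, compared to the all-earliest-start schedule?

10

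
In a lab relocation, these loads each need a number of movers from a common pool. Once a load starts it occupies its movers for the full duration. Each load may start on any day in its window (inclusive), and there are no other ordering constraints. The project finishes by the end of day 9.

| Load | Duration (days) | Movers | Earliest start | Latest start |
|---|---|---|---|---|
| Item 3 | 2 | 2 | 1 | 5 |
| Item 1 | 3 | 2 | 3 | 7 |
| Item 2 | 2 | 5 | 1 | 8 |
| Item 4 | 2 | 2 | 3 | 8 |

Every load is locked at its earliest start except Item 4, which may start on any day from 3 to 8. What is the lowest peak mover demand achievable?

7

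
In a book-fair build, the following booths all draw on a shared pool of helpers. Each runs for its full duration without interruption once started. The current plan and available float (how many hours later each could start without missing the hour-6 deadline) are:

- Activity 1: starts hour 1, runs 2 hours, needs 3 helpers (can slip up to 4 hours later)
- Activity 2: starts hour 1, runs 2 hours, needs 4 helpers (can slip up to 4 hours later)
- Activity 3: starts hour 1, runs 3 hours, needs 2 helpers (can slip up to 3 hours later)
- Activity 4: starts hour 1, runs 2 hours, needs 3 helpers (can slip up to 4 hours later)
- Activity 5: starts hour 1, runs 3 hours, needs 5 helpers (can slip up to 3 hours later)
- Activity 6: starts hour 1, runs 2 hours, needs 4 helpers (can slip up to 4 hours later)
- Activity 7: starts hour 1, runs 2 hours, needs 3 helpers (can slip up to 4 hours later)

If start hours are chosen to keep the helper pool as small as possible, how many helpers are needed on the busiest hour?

11

Early-start (Activity 1@1, Activity 2@1, Activity 3@1, Activity 4@1, Activity 5@1, Activity 6@1, Activity 7@1) gives peak 24: h1:24  h2:24  h3:7  h4:0  h5:0  h6:0.
Shift Activity 4→3, Activity 5→4, Activity 6→5, Activity 7→3.
Schedule Activity 1@1, Activity 2@1, Activity 3@1, Activity 4@3, Activity 5@4, Activity 6@5, Activity 7@3: h1:9  h2:9  h3:8  h4:11  h5:9  h6:9 — peak 11.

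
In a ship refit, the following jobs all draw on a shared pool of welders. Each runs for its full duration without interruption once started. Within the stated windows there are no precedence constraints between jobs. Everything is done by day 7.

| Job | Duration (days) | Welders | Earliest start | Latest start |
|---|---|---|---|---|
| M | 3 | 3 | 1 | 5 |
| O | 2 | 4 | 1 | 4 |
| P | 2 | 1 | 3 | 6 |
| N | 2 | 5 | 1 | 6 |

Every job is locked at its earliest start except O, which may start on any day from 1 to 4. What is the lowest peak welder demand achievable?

O@1: d1:12  d2:12  d3:4  d4:1  d5:0  d6:0  d7:0 → peak 12
O@2: d1:8  d2:12  d3:8  d4:1  d5:0  d6:0  d7:0 → peak 12
O@3: d1:8  d2:8  d3:8  d4:5  d5:0  d6:0  d7:0 → peak 8
O@4: d1:8  d2:8  d3:4  d4:5  d5:4  d6:0  d7:0 → peak 8
Best is O@3, peak 8.

8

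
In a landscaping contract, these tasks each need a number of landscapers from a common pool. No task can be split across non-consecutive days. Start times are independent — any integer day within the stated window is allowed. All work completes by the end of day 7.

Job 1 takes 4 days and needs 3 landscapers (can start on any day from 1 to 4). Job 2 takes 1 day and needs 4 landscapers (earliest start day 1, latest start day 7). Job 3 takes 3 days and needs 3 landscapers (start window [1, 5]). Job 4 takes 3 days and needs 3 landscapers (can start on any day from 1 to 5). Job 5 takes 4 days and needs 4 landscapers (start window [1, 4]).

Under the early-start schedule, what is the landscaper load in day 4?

At early start, day 4 has: Job 1, Job 5.
Demand: 3 + 4 = 7.

7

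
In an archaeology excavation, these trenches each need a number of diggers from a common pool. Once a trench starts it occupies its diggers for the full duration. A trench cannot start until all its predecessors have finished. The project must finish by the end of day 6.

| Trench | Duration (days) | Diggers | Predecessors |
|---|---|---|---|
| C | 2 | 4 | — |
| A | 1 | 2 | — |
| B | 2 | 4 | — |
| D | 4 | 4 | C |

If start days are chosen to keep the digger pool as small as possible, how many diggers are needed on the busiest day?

8

Early-start (C@1, A@1, B@1, D@3) gives peak 10: d1:10  d2:8  d3:4  d4:4  d5:4  d6:4.
Shift B→2.
Schedule C@1, A@1, B@2, D@3: d1:6  d2:8  d3:8  d4:4  d5:4  d6:4 — peak 8.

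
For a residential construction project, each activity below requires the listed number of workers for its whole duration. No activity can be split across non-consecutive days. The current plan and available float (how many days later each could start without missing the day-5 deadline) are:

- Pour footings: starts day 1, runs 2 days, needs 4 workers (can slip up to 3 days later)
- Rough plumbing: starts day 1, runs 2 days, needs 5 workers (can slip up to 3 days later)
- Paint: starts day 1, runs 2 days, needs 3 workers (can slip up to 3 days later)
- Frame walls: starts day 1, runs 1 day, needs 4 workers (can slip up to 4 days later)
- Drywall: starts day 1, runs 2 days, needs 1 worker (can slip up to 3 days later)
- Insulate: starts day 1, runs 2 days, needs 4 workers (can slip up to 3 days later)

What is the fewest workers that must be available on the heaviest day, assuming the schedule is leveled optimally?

9

Early-start (Pour footings@1, Rough plumbing@1, Paint@1, Frame walls@1, Drywall@1, Insulate@1) gives peak 21: d1:21  d2:17  d3:0  d4:0  d5:0.
Shift Paint→3, Frame walls→3, Drywall→3, Insulate→4.
Schedule Pour footings@1, Rough plumbing@1, Paint@3, Frame walls@3, Drywall@3, Insulate@4: d1:9  d2:9  d3:8  d4:8  d5:4 — peak 9.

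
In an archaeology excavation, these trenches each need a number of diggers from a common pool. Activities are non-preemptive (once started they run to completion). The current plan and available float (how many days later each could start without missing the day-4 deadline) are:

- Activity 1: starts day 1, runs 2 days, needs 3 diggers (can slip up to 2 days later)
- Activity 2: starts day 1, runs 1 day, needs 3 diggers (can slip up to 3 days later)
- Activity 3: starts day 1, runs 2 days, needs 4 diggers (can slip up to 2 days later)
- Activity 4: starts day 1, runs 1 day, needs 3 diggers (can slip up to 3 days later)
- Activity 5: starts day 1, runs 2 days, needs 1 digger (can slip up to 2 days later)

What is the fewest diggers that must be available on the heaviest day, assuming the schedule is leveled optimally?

Early-start (Activity 1@1, Activity 2@1, Activity 3@1, Activity 4@1, Activity 5@1) gives peak 14: d1:14  d2:8  d3:0  d4:0.
Shift Activity 3→3, Activity 4→2, Activity 5→3.
Schedule Activity 1@1, Activity 2@1, Activity 3@3, Activity 4@2, Activity 5@3: d1:6  d2:6  d3:5  d4:5 — peak 6.
Total digger-days = 22 over 4 days ⇒ peak ≥ ⌈22/4⌉ = 6, so 6 is optimal.

6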